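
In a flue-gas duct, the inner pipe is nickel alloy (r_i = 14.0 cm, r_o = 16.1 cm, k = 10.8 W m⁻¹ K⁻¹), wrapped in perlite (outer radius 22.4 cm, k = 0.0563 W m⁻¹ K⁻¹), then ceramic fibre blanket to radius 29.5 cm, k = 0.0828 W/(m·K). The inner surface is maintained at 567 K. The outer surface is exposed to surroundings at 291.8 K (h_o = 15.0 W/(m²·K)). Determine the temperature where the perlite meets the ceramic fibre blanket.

T = 395 K

Resistance network (inner→outer):
  R'_nickel alloy = ln(0.161/0.140)/(2πk) = 0.1398/(2π·10.8) = 0.002060 m·K/W
  R'_perlite = ln(0.224/0.161)/(2πk) = 0.3302/(2π·0.0563) = 0.9336 m·K/W
  R'_ceramic fibre blanket = ln(0.295/0.224)/(2πk) = 0.2753/(2π·0.0828) = 0.5292 m·K/W
  R'_conv,out = 1/(2πr h) = 1/(2π·0.295·15.0) = 0.03597 m·K/W
ΣR = 0.002060 + 0.9336 + 0.5292 + 0.03597 = 1.501 m·K/W
Q' = ΔT/ΣR = (567 K − 291.8 K)/1.501 = 183.3 W/m
From the inner boundary to the perlite/ceramic fibre blanket interface, ΣR_partial = 0.9357 m·K/W.
T_interface = T_in − Q'·ΣR_partial = 567 K − (183.3)(0.9357) = 395 K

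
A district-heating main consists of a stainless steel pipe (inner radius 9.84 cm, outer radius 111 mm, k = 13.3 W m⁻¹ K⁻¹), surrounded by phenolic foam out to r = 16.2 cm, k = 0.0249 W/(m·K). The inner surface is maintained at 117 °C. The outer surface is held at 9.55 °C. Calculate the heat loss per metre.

Resistance network (inner→outer):
  R'_stainless steel = ln(0.111/0.0984)/(2πk) = 0.1205/(2π·13.3) = 0.001442 m·K/W
  R'_phenolic foam = ln(0.162/0.111)/(2πk) = 0.3781/(2π·0.0249) = 2.417 m·K/W
ΣR = 0.001442 + 2.417 = 2.418 m·K/W
Q' = ΔT/ΣR = (117 °C − 9.55 °C)/2.418 = 44.4 W/m

Q' = 44.4 W/m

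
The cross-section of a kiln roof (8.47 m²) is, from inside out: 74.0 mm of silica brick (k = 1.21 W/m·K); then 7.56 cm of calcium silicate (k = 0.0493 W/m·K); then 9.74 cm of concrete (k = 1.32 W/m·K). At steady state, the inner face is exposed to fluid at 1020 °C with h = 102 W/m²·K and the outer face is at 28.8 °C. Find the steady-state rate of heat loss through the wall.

Q = 5.00 kW

Resistance network (inner→outer):
  R_conv,in = 1/(hA) = 1/(102·8.47) = 0.001157 K/W
  R_silica brick = L/(kA) = 0.0740/(1.21·8.47) = 0.007220 K/W
  R_calcium silicate = L/(kA) = 0.0756/(0.0493·8.47) = 0.1810 K/W
  R_concrete = L/(kA) = 0.0974/(1.32·8.47) = 0.008712 K/W
ΣR = 0.001157 + 0.007220 + 0.1810 + 0.008712 = 0.1981 K/W
Q = ΔT/ΣR = (1020 °C − 28.8 °C)/0.1981 = 5000 W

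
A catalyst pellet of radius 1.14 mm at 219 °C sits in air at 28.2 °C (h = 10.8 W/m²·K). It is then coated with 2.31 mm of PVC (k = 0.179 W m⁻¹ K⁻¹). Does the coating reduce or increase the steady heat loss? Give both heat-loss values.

increases: 0.0337 → 0.217 W

Critical radius for a sphere: r_cr = 2k/h = 0.0331 m = 3.31 cm.
Outer radius after coating: r₂ = 0.00114 + 0.00231 = 0.00345 m.
Since r₁ < r_cr and r₂ ≤ r_cr, the coating moves toward the maximum at r_cr — heat loss rises.
Bare: R = 1/(4πr₁²h) = 5670 K/W; Q = 190.8/5670 = 0.0337 W.
Coated: R = R_cond + R_conv = 880.2 K/W; Q = 190.8/880.2 = 0.217 W.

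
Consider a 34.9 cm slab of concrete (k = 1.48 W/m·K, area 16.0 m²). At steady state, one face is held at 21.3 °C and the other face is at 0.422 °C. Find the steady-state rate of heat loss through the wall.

Q = kA·ΔT/L = 1.48 × 16.0 × |21.3 °C − 0.422 °C| / 0.349 = 1420 W

Q = 1420 W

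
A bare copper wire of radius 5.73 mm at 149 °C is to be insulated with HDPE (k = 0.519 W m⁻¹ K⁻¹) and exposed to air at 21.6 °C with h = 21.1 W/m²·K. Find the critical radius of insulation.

For a cylinder, r_cr = k_ins/h = 0.519/21.1 = 0.0246 m = 2.46 cm

r_cr = 2.46 cm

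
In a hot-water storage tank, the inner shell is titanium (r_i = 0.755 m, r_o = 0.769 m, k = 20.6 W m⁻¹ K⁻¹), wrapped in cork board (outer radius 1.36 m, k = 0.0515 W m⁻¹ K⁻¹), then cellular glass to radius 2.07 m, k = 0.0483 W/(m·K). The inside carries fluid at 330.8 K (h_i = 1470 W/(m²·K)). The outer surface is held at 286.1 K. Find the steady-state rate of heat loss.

Q = 34.7 W

Series thermal resistances, inner to outer:
  R_conv,in = 1/(4πr²h) = 1/(4π·0.755²·1470) = 9.497×10^-5 K/W
  R_titanium = (1/0.755 − 1/0.769)/(4πk) = 0.02411/(4π·20.6) = 9.315×10^-5 K/W
  R_cork board = (1/0.769 − 1/1.36)/(4πk) = 0.5651/(4π·0.0515) = 0.8732 K/W
  R_cellular glass = (1/1.36 − 1/2.07)/(4πk) = 0.2522/(4π·0.0483) = 0.4155 K/W
ΣR = 9.497×10^-5 + 9.315×10^-5 + 0.8732 + 0.4155 = 1.289 K/W
Q = ΔT/ΣR = (330.8 K − 286.1 K)/1.289 = 34.7 W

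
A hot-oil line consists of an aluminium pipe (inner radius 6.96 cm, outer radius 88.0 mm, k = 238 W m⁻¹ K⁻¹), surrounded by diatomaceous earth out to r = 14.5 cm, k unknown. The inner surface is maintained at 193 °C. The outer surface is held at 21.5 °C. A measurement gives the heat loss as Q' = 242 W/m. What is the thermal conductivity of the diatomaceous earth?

ΣR = ΔT/Q' = |193 − 21.5|/242 = 0.7087 m·K/W
Known resistances:
  R'_aluminium = ln(0.0880/0.0696)/(2πk) = 0.2346/(2π·238) = 1.569×10^-4 m·K/W
R_diatomaceous earth = ΣR − ΣR_known = 0.7087 − 1.569×10^-4 = 0.7085 m·K/W
ln(r₂/r₁)/(2πk) = 0.7085 ⇒ k = 0.4994/(2π·0.7085) = 0.112 W/m·K

k = 0.112 W/m·K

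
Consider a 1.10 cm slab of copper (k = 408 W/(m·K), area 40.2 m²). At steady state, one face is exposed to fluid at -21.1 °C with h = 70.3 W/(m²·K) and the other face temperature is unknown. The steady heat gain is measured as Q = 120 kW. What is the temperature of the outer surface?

Sum the resistances:
  R_conv,in = 1/(hA) = 1/(70.3·40.2) = 3.538×10^-4 K/W
  R_copper = L/(kA) = 0.0110/(408·40.2) = 6.707×10^-7 K/W
ΣR = 3.545×10^-4 K/W
ΔT = Q·ΣR = 1.20×10^5 × 3.545×10^-4 = 42.54 K
Heat flows inward, so T_out = T_in + ΔT = -21.1 + 42.54 = 21.4 °C

T_out = 21.4 °C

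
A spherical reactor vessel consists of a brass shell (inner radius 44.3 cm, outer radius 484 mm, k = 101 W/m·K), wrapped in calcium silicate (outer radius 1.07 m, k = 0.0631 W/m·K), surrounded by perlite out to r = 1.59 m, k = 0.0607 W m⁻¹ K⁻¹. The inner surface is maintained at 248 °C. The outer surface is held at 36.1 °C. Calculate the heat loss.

Resistance network (inner→outer):
  R_brass = (1/0.443 − 1/0.484)/(4πk) = 0.1912/(4π·101) = 1.507×10^-4 K/W
  R_calcium silicate = (1/0.484 − 1/1.07)/(4πk) = 1.132/(4π·0.0631) = 1.427 K/W
  R_perlite = (1/1.07 − 1/1.59)/(4πk) = 0.3056/(4π·0.0607) = 0.4007 K/W
ΣR = 1.507×10^-4 + 1.427 + 0.4007 = 1.828 K/W
Q = ΔT/ΣR = (248 °C − 36.1 °C)/1.828 = 116 W

Q = 116 W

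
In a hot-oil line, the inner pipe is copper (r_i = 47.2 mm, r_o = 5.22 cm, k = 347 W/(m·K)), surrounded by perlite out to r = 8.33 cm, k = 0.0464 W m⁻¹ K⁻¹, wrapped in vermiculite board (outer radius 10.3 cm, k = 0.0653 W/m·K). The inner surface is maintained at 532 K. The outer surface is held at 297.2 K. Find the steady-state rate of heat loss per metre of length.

Q' = 111 W/m

Resistance network (inner→outer):
  R'_copper = ln(0.0522/0.0472)/(2πk) = 0.1007/(2π·347) = 4.618×10^-5 m·K/W
  R'_perlite = ln(0.0833/0.0522)/(2πk) = 0.4674/(2π·0.0464) = 1.603 m·K/W
  R'_vermiculite board = ln(0.103/0.0833)/(2πk) = 0.2123/(2π·0.0653) = 0.5174 m·K/W
ΣR = 4.618×10^-5 + 1.603 + 0.5174 = 2.120 m·K/W
Q' = ΔT/ΣR = (532 K − 297.2 K)/2.120 = 111 W/m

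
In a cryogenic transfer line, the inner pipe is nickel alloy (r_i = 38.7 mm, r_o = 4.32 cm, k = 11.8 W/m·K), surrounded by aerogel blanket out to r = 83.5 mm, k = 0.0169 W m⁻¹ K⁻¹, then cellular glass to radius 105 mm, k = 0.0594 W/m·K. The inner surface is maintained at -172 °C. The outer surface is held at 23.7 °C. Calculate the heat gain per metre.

Treat each layer as a resistance in series:
  R'_nickel alloy = ln(0.0432/0.0387)/(2πk) = 0.1100/(2π·11.8) = 0.001484 m·K/W
  R'_aerogel blanket = ln(0.0835/0.0432)/(2πk) = 0.6590/(2π·0.0169) = 6.206 m·K/W
  R'_cellular glass = ln(0.105/0.0835)/(2πk) = 0.2291/(2π·0.0594) = 0.6139 m·K/W
ΣR = 0.001484 + 6.206 + 0.6139 = 6.821 m·K/W
Q' = ΔT/ΣR = (-172 °C − 23.7 °C)/6.821 = -28.7 W/m
(Negative Q' ⇒ heat flows inward; heat gain = 28.7 W/m.)

Q' = 28.7 W/m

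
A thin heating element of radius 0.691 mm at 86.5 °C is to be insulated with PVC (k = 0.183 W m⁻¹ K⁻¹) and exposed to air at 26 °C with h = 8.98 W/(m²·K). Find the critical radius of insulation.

For a cylinder, r_cr = k_ins/h = 0.183/8.98 = 0.0204 m = 2.04 cm

r_cr = 2.04 cm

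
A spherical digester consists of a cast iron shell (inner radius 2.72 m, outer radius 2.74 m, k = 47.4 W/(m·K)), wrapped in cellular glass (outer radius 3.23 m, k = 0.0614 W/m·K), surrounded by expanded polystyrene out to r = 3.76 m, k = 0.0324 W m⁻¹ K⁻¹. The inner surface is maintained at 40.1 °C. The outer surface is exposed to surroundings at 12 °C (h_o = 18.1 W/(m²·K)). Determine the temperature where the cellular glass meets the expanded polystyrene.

T = 28.9 °C

Series thermal resistances, inner to outer:
  R_cast iron = (1/2.72 − 1/2.74)/(4πk) = 0.002684/(4π·47.4) = 4.505×10^-6 K/W
  R_cellular glass = (1/2.74 − 1/3.23)/(4πk) = 0.05537/(4π·0.0614) = 0.07176 K/W
  R_expanded polystyrene = (1/3.23 − 1/3.76)/(4πk) = 0.04364/(4π·0.0324) = 0.1072 K/W
  R_conv,out = 1/(4πr²h) = 1/(4π·3.76²·18.1) = 3.110×10^-4 K/W
ΣR = 4.505×10^-6 + 0.07176 + 0.1072 + 3.110×10^-4 = 0.1793 K/W
Q = ΔT/ΣR = (40.1 °C − 12 °C)/0.1793 = 156.7 W
From the inner boundary to the cellular glass/expanded polystyrene interface, ΣR_partial = 0.07176 K/W.
T_interface = T_in − Q·ΣR_partial = 40.1 °C − (156.7)(0.07176) = 28.9 °C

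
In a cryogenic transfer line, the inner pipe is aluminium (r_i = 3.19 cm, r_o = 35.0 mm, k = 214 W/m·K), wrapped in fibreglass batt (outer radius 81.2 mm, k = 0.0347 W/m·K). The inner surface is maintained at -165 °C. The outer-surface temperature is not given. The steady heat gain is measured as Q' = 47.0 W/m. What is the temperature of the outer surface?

T_out = 16.4 °C

Sum the resistances:
  R'_aluminium = ln(0.0350/0.0319)/(2πk) = 0.09274/(2π·214) = 6.897×10^-5 m·K/W
  R'_fibreglass batt = ln(0.0812/0.0350)/(2πk) = 0.8416/(2π·0.0347) = 3.860 m·K/W
ΣR = 3.860 m·K/W
ΔT = Q'·ΣR = 47.0 × 3.860 = 181.4 K
Heat flows inward, so T_out = T_in + ΔT = -165 + 181.4 = 16.4 °C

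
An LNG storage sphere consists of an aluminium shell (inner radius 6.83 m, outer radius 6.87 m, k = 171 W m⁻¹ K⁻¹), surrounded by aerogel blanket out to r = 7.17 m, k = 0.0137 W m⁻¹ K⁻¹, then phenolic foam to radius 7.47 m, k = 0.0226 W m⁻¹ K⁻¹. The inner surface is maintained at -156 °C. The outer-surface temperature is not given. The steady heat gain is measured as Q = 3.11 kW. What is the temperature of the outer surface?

T_out = 15.4 °C

Series resistances:
  R_aluminium = (1/6.83 − 1/6.87)/(4πk) = 8.525×10^-4/(4π·171) = 3.967×10^-7 K/W
  R_aerogel blanket = (1/6.87 − 1/7.17)/(4πk) = 0.006090/(4π·0.0137) = 0.03538 K/W
  R_phenolic foam = (1/7.17 − 1/7.47)/(4πk) = 0.005601/(4π·0.0226) = 0.01972 K/W
ΣR = 0.05510 K/W
ΔT = Q·ΣR = 3110 × 0.05510 = 171.4 K
Heat flows inward, so T_out = T_in + ΔT = -156 + 171.4 = 15.4 °C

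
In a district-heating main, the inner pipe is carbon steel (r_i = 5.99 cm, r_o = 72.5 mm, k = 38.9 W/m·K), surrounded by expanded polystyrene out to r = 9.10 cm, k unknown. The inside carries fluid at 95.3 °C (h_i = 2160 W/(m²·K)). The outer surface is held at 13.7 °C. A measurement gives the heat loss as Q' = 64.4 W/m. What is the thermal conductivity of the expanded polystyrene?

ΣR = ΔT/Q' = |95.3 − 13.7|/64.4 = 1.267 m·K/W
Known resistances:
  R'_conv,in = 1/(2πr h) = 1/(2π·0.0599·2160) = 0.001230 m·K/W
  R'_carbon steel = ln(0.0725/0.0599)/(2πk) = 0.1909/(2π·38.9) = 7.811×10^-4 m·K/W
R_expanded polystyrene = ΣR − ΣR_known = 1.267 − 0.002011 = 1.265 m·K/W
ln(r₂/r₁)/(2πk) = 1.265 ⇒ k = 0.2273/(2π·1.265) = 0.0286 W/m·K

k = 0.0286 W/m·K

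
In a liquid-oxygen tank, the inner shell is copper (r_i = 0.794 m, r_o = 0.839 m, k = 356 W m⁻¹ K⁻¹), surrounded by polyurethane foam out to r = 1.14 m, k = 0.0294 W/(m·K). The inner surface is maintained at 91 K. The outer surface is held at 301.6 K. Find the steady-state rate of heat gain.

Series thermal resistances, inner to outer:
  R_copper = (1/0.794 − 1/0.839)/(4πk) = 0.06755/(4π·356) = 1.510×10^-5 K/W
  R_polyurethane foam = (1/0.839 − 1/1.14)/(4πk) = 0.3147/(4π·0.0294) = 0.8518 K/W
ΣR = 1.510×10^-5 + 0.8518 = 0.8518 K/W
Q = ΔT/ΣR = (91 K − 301.6 K)/0.8518 = -247 W
(Negative Q ⇒ heat flows inward; heat gain = 247 W.)

Q = 247 W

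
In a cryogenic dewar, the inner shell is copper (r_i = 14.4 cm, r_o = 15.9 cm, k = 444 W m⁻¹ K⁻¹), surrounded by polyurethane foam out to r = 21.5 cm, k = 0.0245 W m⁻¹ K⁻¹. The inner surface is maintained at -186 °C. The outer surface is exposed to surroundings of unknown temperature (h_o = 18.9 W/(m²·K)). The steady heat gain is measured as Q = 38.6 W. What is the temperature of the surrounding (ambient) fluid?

T_out = 22.9 °C

Sum the resistances:
  R_copper = (1/0.144 − 1/0.159)/(4πk) = 0.6551/(4π·444) = 1.174×10^-4 K/W
  R_polyurethane foam = (1/0.159 − 1/0.215)/(4πk) = 1.638/(4π·0.0245) = 5.321 K/W
  R_conv,out = 1/(4πr²h) = 1/(4π·0.215²·18.9) = 0.09109 K/W
ΣR = 5.412 K/W
ΔT = Q·ΣR = 38.6 × 5.412 = 208.9 K
Heat flows inward, so T_out = T_in + ΔT = -186 + 208.9 = 22.9 °C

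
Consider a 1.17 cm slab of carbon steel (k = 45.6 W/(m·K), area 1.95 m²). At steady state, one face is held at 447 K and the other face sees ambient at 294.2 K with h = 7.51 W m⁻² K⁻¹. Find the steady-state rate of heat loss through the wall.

Resistance network (inner→outer):
  R_carbon steel = L/(kA) = 0.0117/(45.6·1.95) = 1.316×10^-4 K/W
  R_conv,out = 1/(hA) = 1/(7.51·1.95) = 0.06829 K/W
ΣR = 1.316×10^-4 + 0.06829 = 0.06842 K/W
Q = ΔT/ΣR = (447 K − 294.2 K)/0.06842 = 2230 W

Q = 2.23 kW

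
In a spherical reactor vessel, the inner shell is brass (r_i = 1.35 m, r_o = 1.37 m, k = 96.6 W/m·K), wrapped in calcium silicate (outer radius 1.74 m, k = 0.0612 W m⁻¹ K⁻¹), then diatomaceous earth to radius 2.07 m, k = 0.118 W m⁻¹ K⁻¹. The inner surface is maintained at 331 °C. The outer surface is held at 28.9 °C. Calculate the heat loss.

Q = 1150 W

Treat each layer as a resistance in series:
  R_brass = (1/1.35 − 1/1.37)/(4πk) = 0.01081/(4π·96.6) = 8.908×10^-6 K/W
  R_calcium silicate = (1/1.37 − 1/1.74)/(4πk) = 0.1552/(4π·0.0612) = 0.2018 K/W
  R_diatomaceous earth = (1/1.74 − 1/2.07)/(4πk) = 0.09162/(4π·0.118) = 0.06179 K/W
ΣR = 8.908×10^-6 + 0.2018 + 0.06179 = 0.2636 K/W
Q = ΔT/ΣR = (331 °C − 28.9 °C)/0.2636 = 1150 W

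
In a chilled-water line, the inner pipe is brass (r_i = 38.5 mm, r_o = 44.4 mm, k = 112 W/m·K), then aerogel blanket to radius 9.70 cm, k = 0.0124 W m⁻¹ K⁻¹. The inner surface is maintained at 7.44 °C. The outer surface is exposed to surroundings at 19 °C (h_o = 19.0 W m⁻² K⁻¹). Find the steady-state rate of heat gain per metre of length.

Q' = 1.14 W/m

Treat each layer as a resistance in series:
  R'_brass = ln(0.0444/0.0385)/(2πk) = 0.1426/(2π·112) = 2.026×10^-4 m·K/W
  R'_aerogel blanket = ln(0.0970/0.0444)/(2πk) = 0.7815/(2π·0.0124) = 10.03 m·K/W
  R'_conv,out = 1/(2πr h) = 1/(2π·0.0970·19.0) = 0.08636 m·K/W
ΣR = 2.026×10^-4 + 10.03 + 0.08636 = 10.12 m·K/W
Q' = ΔT/ΣR = (7.44 °C − 19 °C)/10.12 = -1.14 W/m
(Negative Q' ⇒ heat flows inward; heat gain = 1.14 W/m.)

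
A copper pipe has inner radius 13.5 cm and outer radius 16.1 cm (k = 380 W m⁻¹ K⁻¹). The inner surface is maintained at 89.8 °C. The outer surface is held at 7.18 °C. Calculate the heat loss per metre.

Q' = 1.12×10^6 W/m

Q' = 2πk·ΔT/ln(r₂/r₁) = 2π × 380 × 82.62 / ln(0.161/0.135) = 1.12×10^6 W/m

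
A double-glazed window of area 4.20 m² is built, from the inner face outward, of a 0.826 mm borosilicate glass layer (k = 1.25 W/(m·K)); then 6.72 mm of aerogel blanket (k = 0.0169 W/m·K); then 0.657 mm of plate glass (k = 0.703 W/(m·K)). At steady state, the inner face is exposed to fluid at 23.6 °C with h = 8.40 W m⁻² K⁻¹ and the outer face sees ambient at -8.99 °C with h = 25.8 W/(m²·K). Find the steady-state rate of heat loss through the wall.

Q = 246 W

Series thermal resistances, inner to outer:
  R_conv,in = 1/(hA) = 1/(8.40·4.20) = 0.02834 K/W
  R_borosilicate glass = L/(kA) = 8.26×10^-4/(1.25·4.20) = 1.573×10^-4 K/W
  R_aerogel blanket = L/(kA) = 0.00672/(0.0169·4.20) = 0.09467 K/W
  R_plate glass = L/(kA) = 6.57×10^-4/(0.703·4.20) = 2.225×10^-4 K/W
  R_conv,out = 1/(hA) = 1/(25.8·4.20) = 0.009228 K/W
ΣR = 0.02834 + 1.573×10^-4 + 0.09467 + 2.225×10^-4 + 0.009228 = 0.1326 K/W
Q = ΔT/ΣR = (23.6 °C − -8.99 °C)/0.1326 = 246 W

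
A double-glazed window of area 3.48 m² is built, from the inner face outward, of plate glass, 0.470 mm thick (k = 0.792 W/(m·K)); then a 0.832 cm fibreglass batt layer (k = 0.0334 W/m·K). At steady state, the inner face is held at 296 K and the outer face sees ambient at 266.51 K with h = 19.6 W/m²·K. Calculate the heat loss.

Q = 341 W

Resistance network (inner→outer):
  R_plate glass = L/(kA) = 4.70×10^-4/(0.792·3.48) = 1.705×10^-4 K/W
  R_fibreglass batt = L/(kA) = 0.00832/(0.0334·3.48) = 0.07158 K/W
  R_conv,out = 1/(hA) = 1/(19.6·3.48) = 0.01466 K/W
ΣR = 1.705×10^-4 + 0.07158 + 0.01466 = 0.08641 K/W
Q = ΔT/ΣR = (296 K − 266.51 K)/0.08641 = 341 W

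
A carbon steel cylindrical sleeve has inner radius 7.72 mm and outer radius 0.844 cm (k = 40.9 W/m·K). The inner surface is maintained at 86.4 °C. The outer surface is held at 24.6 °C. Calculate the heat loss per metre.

Q' = 1.78×10^5 W/m

Q' = 2πk·ΔT/ln(r₂/r₁) = 2π × 40.9 × 61.8 / ln(0.00844/0.00772) = 1.78×10^5 W/m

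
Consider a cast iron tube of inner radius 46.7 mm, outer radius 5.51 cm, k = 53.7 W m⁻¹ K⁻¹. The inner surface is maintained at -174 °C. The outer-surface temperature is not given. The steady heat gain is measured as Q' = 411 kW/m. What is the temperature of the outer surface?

T_out = 27.5 °C

Series resistances:
  R'_cast iron = ln(0.0551/0.0467)/(2πk) = 0.1654/(2π·53.7) = 4.902×10^-4 m·K/W
ΣR = 4.902×10^-4 m·K/W
ΔT = Q'·ΣR = 4.11×10^5 × 4.902×10^-4 = 201.5 K
Heat flows inward, so T_out = T_in + ΔT = -174 + 201.5 = 27.5 °C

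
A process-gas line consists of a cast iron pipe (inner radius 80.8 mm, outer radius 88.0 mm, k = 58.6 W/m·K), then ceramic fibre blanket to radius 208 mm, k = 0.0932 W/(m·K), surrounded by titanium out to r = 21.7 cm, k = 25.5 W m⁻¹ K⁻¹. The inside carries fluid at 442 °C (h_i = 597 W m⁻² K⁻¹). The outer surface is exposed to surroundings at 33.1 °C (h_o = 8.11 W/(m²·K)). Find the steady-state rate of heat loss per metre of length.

Treat each layer as a resistance in series:
  R'_conv,in = 1/(2πr h) = 1/(2π·0.0808·597) = 0.003299 m·K/W
  R'_cast iron = ln(0.0880/0.0808)/(2πk) = 0.08536/(2π·58.6) = 2.318×10^-4 m·K/W
  R'_ceramic fibre blanket = ln(0.208/0.0880)/(2πk) = 0.8602/(2π·0.0932) = 1.469 m·K/W
  R'_titanium = ln(0.217/0.208)/(2πk) = 0.04236/(2π·25.5) = 2.644×10^-4 m·K/W
  R'_conv,out = 1/(2πr h) = 1/(2π·0.217·8.11) = 0.09044 m·K/W
ΣR = 0.003299 + 2.318×10^-4 + 1.469 + 2.644×10^-4 + 0.09044 = 1.563 m·K/W
Q' = ΔT/ΣR = (442 °C − 33.1 °C)/1.563 = 262 W/m

Q' = 262 W/m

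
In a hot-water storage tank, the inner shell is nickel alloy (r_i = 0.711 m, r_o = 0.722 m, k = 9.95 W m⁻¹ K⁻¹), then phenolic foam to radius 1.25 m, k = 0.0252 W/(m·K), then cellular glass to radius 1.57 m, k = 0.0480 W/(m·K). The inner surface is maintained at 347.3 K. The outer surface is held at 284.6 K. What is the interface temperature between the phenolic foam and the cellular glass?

T = 292.6 K

Resistance network (inner→outer):
  R_nickel alloy = (1/0.711 − 1/0.722)/(4πk) = 0.02143/(4π·9.95) = 1.714×10^-4 K/W
  R_phenolic foam = (1/0.722 − 1/1.25)/(4πk) = 0.5850/(4π·0.0252) = 1.847 K/W
  R_cellular glass = (1/1.25 − 1/1.57)/(4πk) = 0.1631/(4π·0.0480) = 0.2703 K/W
ΣR = 1.714×10^-4 + 1.847 + 0.2703 = 2.117 K/W
Q = ΔT/ΣR = (347.3 K − 284.6 K)/2.117 = 29.62 W
From the inner boundary to the phenolic foam/cellular glass interface, ΣR_partial = 1.847 K/W.
T_interface = T_in − Q·ΣR_partial = 347.3 K − (29.62)(1.847) = 292.6 K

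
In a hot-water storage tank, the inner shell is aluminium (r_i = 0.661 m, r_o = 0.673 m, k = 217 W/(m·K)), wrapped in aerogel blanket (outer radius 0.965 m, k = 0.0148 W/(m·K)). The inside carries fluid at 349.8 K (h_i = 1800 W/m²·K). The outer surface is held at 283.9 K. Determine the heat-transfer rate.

Q = 27.3 W

Treat each layer as a resistance in series:
  R_conv,in = 1/(4πr²h) = 1/(4π·0.661²·1800) = 1.012×10^-4 K/W
  R_aluminium = (1/0.661 − 1/0.673)/(4πk) = 0.02698/(4π·217) = 9.892×10^-6 K/W
  R_aerogel blanket = (1/0.673 − 1/0.965)/(4πk) = 0.4496/(4π·0.0148) = 2.418 K/W
ΣR = 1.012×10^-4 + 9.892×10^-6 + 2.418 = 2.418 K/W
Q = ΔT/ΣR = (349.8 K − 283.9 K)/2.418 = 27.3 W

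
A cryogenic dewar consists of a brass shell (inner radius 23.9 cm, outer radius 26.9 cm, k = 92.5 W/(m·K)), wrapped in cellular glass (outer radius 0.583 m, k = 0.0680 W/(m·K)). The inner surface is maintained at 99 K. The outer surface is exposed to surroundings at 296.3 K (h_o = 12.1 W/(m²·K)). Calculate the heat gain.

Q = 83.5 W

Resistance network (inner→outer):
  R_brass = (1/0.239 − 1/0.269)/(4πk) = 0.4666/(4π·92.5) = 4.014×10^-4 K/W
  R_cellular glass = (1/0.269 − 1/0.583)/(4πk) = 2.002/(4π·0.0680) = 2.343 K/W
  R_conv,out = 1/(4πr²h) = 1/(4π·0.583²·12.1) = 0.01935 K/W
ΣR = 4.014×10^-4 + 2.343 + 0.01935 = 2.363 K/W
Q = ΔT/ΣR = (99 K − 296.3 K)/2.363 = -83.5 W
(Negative Q ⇒ heat flows inward; heat gain = 83.5 W.)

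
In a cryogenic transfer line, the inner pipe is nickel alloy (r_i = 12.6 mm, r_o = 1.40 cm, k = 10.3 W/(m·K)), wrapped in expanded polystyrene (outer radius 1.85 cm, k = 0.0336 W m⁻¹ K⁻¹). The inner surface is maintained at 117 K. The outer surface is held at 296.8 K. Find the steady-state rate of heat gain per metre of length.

Q' = 136 W/m

Resistance network (inner→outer):
  R'_nickel alloy = ln(0.0140/0.0126)/(2πk) = 0.1054/(2π·10.3) = 0.001628 m·K/W
  R'_expanded polystyrene = ln(0.0185/0.0140)/(2πk) = 0.2787/(2π·0.0336) = 1.320 m·K/W
ΣR = 0.001628 + 1.320 = 1.322 m·K/W
Q' = ΔT/ΣR = (117 K − 296.8 K)/1.322 = -136 W/m
(Negative Q' ⇒ heat flows inward; heat gain = 136 W/m.)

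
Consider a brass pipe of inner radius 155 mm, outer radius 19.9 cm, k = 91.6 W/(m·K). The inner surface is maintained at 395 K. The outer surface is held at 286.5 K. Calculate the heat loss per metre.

Q' = 2.50×10^5 W/m

Q' = 2πk·ΔT/ln(r₂/r₁) = 2π × 91.6 × 108.5 / ln(0.199/0.155) = 2.50×10^5 W/m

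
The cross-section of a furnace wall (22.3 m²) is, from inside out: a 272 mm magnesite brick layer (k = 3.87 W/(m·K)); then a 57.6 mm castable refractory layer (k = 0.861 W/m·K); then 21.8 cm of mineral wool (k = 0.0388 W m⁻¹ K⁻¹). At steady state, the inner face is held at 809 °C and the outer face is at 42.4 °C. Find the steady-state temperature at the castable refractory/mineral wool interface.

T = 791 °C

Resistance network (inner→outer):
  R_magnesite brick = L/(kA) = 0.272/(3.87·22.3) = 0.003152 K/W
  R_castable refractory = L/(kA) = 0.0576/(0.861·22.3) = 0.003000 K/W
  R_mineral wool = L/(kA) = 0.218/(0.0388·22.3) = 0.2520 K/W
ΣR = 0.003152 + 0.003000 + 0.2520 = 0.2582 K/W
Q = ΔT/ΣR = (809 °C − 42.4 °C)/0.2582 = 2969 W
From the inner boundary to the castable refractory/mineral wool interface, ΣR_partial = 0.006152 K/W.
T_interface = T_in − Q·ΣR_partial = 809 °C − (2969)(0.006152) = 791 °C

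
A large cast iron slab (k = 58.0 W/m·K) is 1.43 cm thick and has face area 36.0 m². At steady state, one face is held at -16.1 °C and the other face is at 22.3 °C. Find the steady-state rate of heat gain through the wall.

Q = kA·ΔT/L = 58.0 × 36.0 × |-16.1 °C − 22.3 °C| / 0.0143 = 5.61×10^6 W

Q = 5610 kW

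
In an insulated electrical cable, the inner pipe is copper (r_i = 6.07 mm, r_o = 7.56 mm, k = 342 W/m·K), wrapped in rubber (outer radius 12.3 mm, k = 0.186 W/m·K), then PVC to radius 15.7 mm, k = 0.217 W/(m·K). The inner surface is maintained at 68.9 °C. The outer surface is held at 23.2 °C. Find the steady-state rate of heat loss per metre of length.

Treat each layer as a resistance in series:
  R'_copper = ln(0.00756/0.00607)/(2πk) = 0.2195/(2π·342) = 1.022×10^-4 m·K/W
  R'_rubber = ln(0.0123/0.00756)/(2πk) = 0.4867/(2π·0.186) = 0.4165 m·K/W
  R'_PVC = ln(0.0157/0.0123)/(2πk) = 0.2441/(2π·0.217) = 0.1790 m·K/W
ΣR = 1.022×10^-4 + 0.4165 + 0.1790 = 0.5956 m·K/W
Q' = ΔT/ΣR = (68.9 °C − 23.2 °C)/0.5956 = 76.7 W/m

Q' = 76.7 W/m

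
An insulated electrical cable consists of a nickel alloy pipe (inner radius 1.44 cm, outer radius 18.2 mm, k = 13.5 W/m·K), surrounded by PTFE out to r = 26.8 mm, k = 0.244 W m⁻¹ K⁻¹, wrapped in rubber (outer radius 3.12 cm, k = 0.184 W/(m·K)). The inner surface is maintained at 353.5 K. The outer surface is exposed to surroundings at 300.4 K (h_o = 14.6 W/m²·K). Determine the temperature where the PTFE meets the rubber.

Resistance network (inner→outer):
  R'_nickel alloy = ln(0.0182/0.0144)/(2πk) = 0.2342/(2π·13.5) = 0.002761 m·K/W
  R'_PTFE = ln(0.0268/0.0182)/(2πk) = 0.3870/(2π·0.244) = 0.2524 m·K/W
  R'_rubber = ln(0.0312/0.0268)/(2πk) = 0.1520/(2π·0.184) = 0.1315 m·K/W
  R'_conv,out = 1/(2πr h) = 1/(2π·0.0312·14.6) = 0.3494 m·K/W
ΣR = 0.002761 + 0.2524 + 0.1315 + 0.3494 = 0.7361 m·K/W
Q' = ΔT/ΣR = (353.5 K − 300.4 K)/0.7361 = 72.14 W/m
From the inner boundary to the PTFE/rubber interface, ΣR_partial = 0.2552 m·K/W.
T_interface = T_in − Q'·ΣR_partial = 353.5 K − (72.14)(0.2552) = 335.1 K

T = 335.1 K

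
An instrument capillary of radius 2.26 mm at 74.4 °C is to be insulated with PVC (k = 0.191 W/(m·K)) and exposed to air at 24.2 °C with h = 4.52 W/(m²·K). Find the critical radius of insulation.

For a cylinder, r_cr = k_ins/h = 0.191/4.52 = 0.0423 m = 4.23 cm

r_cr = 4.23 cm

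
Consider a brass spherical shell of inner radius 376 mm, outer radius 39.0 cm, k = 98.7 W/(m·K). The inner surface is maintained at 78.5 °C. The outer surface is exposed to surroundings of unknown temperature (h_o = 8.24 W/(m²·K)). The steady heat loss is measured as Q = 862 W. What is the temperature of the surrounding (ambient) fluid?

T_out = 23.7 °C

Sum the resistances:
  R_brass = (1/0.376 − 1/0.390)/(4πk) = 0.09547/(4π·98.7) = 7.697×10^-5 K/W
  R_conv,out = 1/(4πr²h) = 1/(4π·0.390²·8.24) = 0.06349 K/W
ΣR = 0.06357 K/W
ΔT = Q·ΣR = 862 × 0.06357 = 54.80 K
Heat flows outward, so T_out = T_in − ΔT = 78.5 − 54.80 = 23.7 °C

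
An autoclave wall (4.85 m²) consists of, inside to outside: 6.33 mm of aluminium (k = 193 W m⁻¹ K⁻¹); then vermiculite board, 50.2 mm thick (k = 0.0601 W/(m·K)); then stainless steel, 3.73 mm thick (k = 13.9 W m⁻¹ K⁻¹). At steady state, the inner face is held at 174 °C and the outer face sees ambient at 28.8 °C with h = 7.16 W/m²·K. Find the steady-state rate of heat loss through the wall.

Resistance network (inner→outer):
  R_aluminium = L/(kA) = 0.00633/(193·4.85) = 6.762×10^-6 K/W
  R_vermiculite board = L/(kA) = 0.0502/(0.0601·4.85) = 0.1722 K/W
  R_stainless steel = L/(kA) = 0.00373/(13.9·4.85) = 5.533×10^-5 K/W
  R_conv,out = 1/(hA) = 1/(7.16·4.85) = 0.02880 K/W
ΣR = 6.762×10^-6 + 0.1722 + 5.533×10^-5 + 0.02880 = 0.2011 K/W
Q = ΔT/ΣR = (174 °C − 28.8 °C)/0.2011 = 722 W

Q = 722 W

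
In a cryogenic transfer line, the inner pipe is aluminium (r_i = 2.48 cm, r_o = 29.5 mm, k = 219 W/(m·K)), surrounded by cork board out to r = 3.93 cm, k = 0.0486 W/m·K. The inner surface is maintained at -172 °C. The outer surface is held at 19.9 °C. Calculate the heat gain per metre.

Q' = 204 W/m

Treat each layer as a resistance in series:
  R'_aluminium = ln(0.0295/0.0248)/(2πk) = 0.1735/(2π·219) = 1.261×10^-4 m·K/W
  R'_cork board = ln(0.0393/0.0295)/(2πk) = 0.2868/(2π·0.0486) = 0.9393 m·K/W
ΣR = 1.261×10^-4 + 0.9393 = 0.9394 m·K/W
Q' = ΔT/ΣR = (-172 °C − 19.9 °C)/0.9394 = -204 W/m
(Negative Q' ⇒ heat flows inward; heat gain = 204 W/m.)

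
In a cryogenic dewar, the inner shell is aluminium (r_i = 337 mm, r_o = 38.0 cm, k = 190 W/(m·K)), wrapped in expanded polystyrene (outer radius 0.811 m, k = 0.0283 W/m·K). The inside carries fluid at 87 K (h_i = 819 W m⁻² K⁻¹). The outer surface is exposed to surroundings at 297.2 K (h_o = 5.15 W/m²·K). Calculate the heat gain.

Resistance network (inner→outer):
  R_conv,in = 1/(4πr²h) = 1/(4π·0.337²·819) = 8.556×10^-4 K/W
  R_aluminium = (1/0.337 − 1/0.380)/(4πk) = 0.3358/(4π·190) = 1.406×10^-4 K/W
  R_expanded polystyrene = (1/0.380 − 1/0.811)/(4πk) = 1.399/(4π·0.0283) = 3.933 K/W
  R_conv,out = 1/(4πr²h) = 1/(4π·0.811²·5.15) = 0.02349 K/W
ΣR = 8.556×10^-4 + 1.406×10^-4 + 3.933 + 0.02349 = 3.957 K/W
Q = ΔT/ΣR = (87 K − 297.2 K)/3.957 = -53.1 W
(Negative Q ⇒ heat flows inward; heat gain = 53.1 W.)

Q = 53.1 W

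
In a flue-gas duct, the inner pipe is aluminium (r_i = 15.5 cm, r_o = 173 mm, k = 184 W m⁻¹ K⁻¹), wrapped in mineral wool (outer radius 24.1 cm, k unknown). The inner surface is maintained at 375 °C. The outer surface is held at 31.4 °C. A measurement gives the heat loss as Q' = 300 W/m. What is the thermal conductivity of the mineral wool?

ΣR = ΔT/Q' = |375 − 31.4|/300 = 1.145 m·K/W
Known resistances:
  R'_aluminium = ln(0.173/0.155)/(2πk) = 0.1099/(2π·184) = 9.503×10^-5 m·K/W
R_mineral wool = ΣR − ΣR_known = 1.145 − 9.503×10^-5 = 1.145 m·K/W
ln(r₂/r₁)/(2πk) = 1.145 ⇒ k = 0.3315/(2π·1.145) = 0.0461 W/m·K

k = 0.0461 W/m·K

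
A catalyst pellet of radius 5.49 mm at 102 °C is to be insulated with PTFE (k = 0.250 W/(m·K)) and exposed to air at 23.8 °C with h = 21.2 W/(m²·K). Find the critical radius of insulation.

For a sphere, r_cr = 2k_ins/h = 2·0.250/21.2 = 0.0236 m = 2.36 cm

r_cr = 2.36 cm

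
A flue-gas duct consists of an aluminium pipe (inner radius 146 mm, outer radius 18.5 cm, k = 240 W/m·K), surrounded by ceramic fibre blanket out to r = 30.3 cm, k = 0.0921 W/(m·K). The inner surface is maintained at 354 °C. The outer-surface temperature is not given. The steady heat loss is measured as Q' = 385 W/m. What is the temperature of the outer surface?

Sum the resistances:
  R'_aluminium = ln(0.185/0.146)/(2πk) = 0.2367/(2π·240) = 1.570×10^-4 m·K/W
  R'_ceramic fibre blanket = ln(0.303/0.185)/(2πk) = 0.4934/(2π·0.0921) = 0.8526 m·K/W
ΣR = 0.8527 m·K/W
ΔT = Q'·ΣR = 385 × 0.8527 = 328.3 K
Heat flows outward, so T_out = T_in − ΔT = 354 − 328.3 = 25.7 °C

T_out = 25.7 °C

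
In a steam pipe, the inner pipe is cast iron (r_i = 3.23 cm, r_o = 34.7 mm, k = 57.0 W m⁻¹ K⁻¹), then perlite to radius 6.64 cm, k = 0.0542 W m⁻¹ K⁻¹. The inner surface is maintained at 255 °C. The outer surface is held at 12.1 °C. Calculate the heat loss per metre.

Treat each layer as a resistance in series:
  R'_cast iron = ln(0.0347/0.0323)/(2πk) = 0.07167/(2π·57.0) = 2.001×10^-4 m·K/W
  R'_perlite = ln(0.0664/0.0347)/(2πk) = 0.6490/(2π·0.0542) = 1.906 m·K/W
ΣR = 2.001×10^-4 + 1.906 = 1.906 m·K/W
Q' = ΔT/ΣR = (255 °C − 12.1 °C)/1.906 = 127 W/m

Q' = 127 W/m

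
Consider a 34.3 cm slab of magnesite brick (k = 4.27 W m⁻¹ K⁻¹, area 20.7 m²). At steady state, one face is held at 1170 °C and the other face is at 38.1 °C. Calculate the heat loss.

Q = kA·ΔT/L = 4.27 × 20.7 × |1170 °C − 38.1 °C| / 0.343 = 2.92×10^5 W

Q = 2.92×10^5 W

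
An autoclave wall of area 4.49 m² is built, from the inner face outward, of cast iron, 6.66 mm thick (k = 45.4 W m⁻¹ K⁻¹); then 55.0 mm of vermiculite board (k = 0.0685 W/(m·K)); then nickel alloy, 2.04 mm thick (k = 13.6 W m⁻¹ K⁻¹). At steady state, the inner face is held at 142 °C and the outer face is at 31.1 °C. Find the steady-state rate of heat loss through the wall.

Resistance network (inner→outer):
  R_cast iron = L/(kA) = 0.00666/(45.4·4.49) = 3.267×10^-5 K/W
  R_vermiculite board = L/(kA) = 0.0550/(0.0685·4.49) = 0.1788 K/W
  R_nickel alloy = L/(kA) = 0.00204/(13.6·4.49) = 3.341×10^-5 K/W
ΣR = 3.267×10^-5 + 0.1788 + 3.341×10^-5 = 0.1789 K/W
Q = ΔT/ΣR = (142 °C − 31.1 °C)/0.1789 = 620 W

Q = 620 W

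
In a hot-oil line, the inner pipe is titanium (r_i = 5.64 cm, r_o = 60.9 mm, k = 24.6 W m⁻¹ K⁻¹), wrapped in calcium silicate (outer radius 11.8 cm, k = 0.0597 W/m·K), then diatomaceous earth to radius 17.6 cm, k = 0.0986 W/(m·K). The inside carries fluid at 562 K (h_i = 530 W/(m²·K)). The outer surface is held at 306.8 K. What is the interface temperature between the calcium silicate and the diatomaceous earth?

T = 375 K

Series thermal resistances, inner to outer:
  R'_conv,in = 1/(2πr h) = 1/(2π·0.0564·530) = 0.005324 m·K/W
  R'_titanium = ln(0.0609/0.0564)/(2πk) = 0.07676/(2π·24.6) = 4.966×10^-4 m·K/W
  R'_calcium silicate = ln(0.118/0.0609)/(2πk) = 0.6615/(2π·0.0597) = 1.763 m·K/W
  R'_diatomaceous earth = ln(0.176/0.118)/(2πk) = 0.3998/(2π·0.0986) = 0.6453 m·K/W
ΣR = 0.005324 + 4.966×10^-4 + 1.763 + 0.6453 = 2.414 m·K/W
Q' = ΔT/ΣR = (562 K − 306.8 K)/2.414 = 105.7 W/m
From the inner boundary to the calcium silicate/diatomaceous earth interface, ΣR_partial = 1.769 m·K/W.
T_interface = T_in − Q'·ΣR_partial = 562 K − (105.7)(1.769) = 375 K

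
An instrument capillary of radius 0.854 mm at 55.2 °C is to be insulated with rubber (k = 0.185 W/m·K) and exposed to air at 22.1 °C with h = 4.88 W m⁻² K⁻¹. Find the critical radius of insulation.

r_cr = 3.79 cm

For a cylinder, r_cr = k_ins/h = 0.185/4.88 = 0.0379 m = 3.79 cm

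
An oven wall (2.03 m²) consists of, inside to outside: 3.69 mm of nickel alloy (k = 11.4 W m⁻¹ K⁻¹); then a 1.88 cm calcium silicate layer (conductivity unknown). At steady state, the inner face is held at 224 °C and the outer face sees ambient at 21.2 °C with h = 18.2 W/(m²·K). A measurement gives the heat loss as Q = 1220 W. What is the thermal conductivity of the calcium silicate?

k = 0.0666 W/m·K

ΣR = ΔT/Q = |224 − 21.2|/1220 = 0.1662 K/W
Known resistances:
  R_nickel alloy = L/(kA) = 0.00369/(11.4·2.03) = 1.595×10^-4 K/W
  R_conv,out = 1/(hA) = 1/(18.2·2.03) = 0.02707 K/W
R_calcium silicate = ΣR − ΣR_known = 0.1662 − 0.02723 = 0.1390 K/W
L/(kA) = 0.1390 ⇒ k = 0.0188/(0.1390·2.03) = 0.0666 W/m·K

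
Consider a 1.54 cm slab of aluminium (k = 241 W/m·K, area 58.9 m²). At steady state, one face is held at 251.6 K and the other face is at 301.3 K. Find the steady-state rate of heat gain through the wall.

Q = kA·ΔT/L = 241 × 58.9 × |251.6 K − 301.3 K| / 0.0154 = 4.58×10^7 W

Q = 4.58×10^7 W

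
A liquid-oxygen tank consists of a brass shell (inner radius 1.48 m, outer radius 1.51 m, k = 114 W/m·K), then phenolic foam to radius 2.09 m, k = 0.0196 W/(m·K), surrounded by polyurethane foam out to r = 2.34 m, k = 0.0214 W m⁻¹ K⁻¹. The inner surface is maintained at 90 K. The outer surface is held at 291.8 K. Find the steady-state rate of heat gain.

Series thermal resistances, inner to outer:
  R_brass = (1/1.48 − 1/1.51)/(4πk) = 0.01342/(4π·114) = 9.371×10^-6 K/W
  R_phenolic foam = (1/1.51 − 1/2.09)/(4πk) = 0.1838/(4π·0.0196) = 0.7462 K/W
  R_polyurethane foam = (1/2.09 − 1/2.34)/(4πk) = 0.05112/(4π·0.0214) = 0.1901 K/W
ΣR = 9.371×10^-6 + 0.7462 + 0.1901 = 0.9363 K/W
Q = ΔT/ΣR = (90 K − 291.8 K)/0.9363 = -216 W
(Negative Q ⇒ heat flows inward; heat gain = 216 W.)

Q = 216 W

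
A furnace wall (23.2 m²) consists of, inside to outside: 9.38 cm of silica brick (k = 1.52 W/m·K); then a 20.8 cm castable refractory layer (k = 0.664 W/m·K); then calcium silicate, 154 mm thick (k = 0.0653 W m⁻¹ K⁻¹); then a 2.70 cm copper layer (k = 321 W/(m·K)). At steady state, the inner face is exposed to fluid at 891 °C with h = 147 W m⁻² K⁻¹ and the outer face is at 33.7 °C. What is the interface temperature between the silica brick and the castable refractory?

T = 870 °C

Resistance network (inner→outer):
  R_conv,in = 1/(hA) = 1/(147·23.2) = 2.932×10^-4 K/W
  R_silica brick = L/(kA) = 0.0938/(1.52·23.2) = 0.002660 K/W
  R_castable refractory = L/(kA) = 0.208/(0.664·23.2) = 0.01350 K/W
  R_calcium silicate = L/(kA) = 0.154/(0.0653·23.2) = 0.1017 K/W
  R_copper = L/(kA) = 0.0270/(321·23.2) = 3.626×10^-6 K/W
ΣR = 2.932×10^-4 + 0.002660 + 0.01350 + 0.1017 + 3.626×10^-6 = 0.1182 K/W
Q = ΔT/ΣR = (891 °C − 33.7 °C)/0.1182 = 7253 W
From the inner boundary to the silica brick/castable refractory interface, ΣR_partial = 0.002953 K/W.
T_interface = T_in − Q·ΣR_partial = 891 °C − (7253)(0.002953) = 870 °C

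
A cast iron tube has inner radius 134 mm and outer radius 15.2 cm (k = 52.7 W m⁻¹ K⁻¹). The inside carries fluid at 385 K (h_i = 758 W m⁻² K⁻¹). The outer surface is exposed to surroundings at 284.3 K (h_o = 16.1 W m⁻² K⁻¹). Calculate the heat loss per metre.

Q' = 1500 W/m

Treat each layer as a resistance in series:
  R'_conv,in = 1/(2πr h) = 1/(2π·0.134·758) = 0.001567 m·K/W
  R'_cast iron = ln(0.152/0.134)/(2πk) = 0.1260/(2π·52.7) = 3.806×10^-4 m·K/W
  R'_conv,out = 1/(2πr h) = 1/(2π·0.152·16.1) = 0.06504 m·K/W
ΣR = 0.001567 + 3.806×10^-4 + 0.06504 = 0.06699 m·K/W
Q' = ΔT/ΣR = (385 K − 284.3 K)/0.06699 = 1500 W/m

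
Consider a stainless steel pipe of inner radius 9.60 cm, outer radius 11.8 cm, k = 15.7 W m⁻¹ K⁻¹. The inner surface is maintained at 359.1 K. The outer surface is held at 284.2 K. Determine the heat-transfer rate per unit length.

Q' = 35.8 kW/m

Q' = 2πk·ΔT/ln(r₂/r₁) = 2π × 15.7 × 74.9 / ln(0.118/0.0960) = 35800 W/m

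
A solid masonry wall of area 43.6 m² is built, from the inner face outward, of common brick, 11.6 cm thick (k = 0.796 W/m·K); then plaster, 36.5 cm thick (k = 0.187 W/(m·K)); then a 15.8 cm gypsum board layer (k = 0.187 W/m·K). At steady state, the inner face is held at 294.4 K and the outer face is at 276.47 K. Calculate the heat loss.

Q = 266 W

Treat each layer as a resistance in series:
  R_common brick = L/(kA) = 0.116/(0.796·43.6) = 0.003342 K/W
  R_plaster = L/(kA) = 0.365/(0.187·43.6) = 0.04477 K/W
  R_gypsum board = L/(kA) = 0.158/(0.187·43.6) = 0.01938 K/W
ΣR = 0.003342 + 0.04477 + 0.01938 = 0.06749 K/W
Q = ΔT/ΣR = (294.4 K − 276.47 K)/0.06749 = 266 W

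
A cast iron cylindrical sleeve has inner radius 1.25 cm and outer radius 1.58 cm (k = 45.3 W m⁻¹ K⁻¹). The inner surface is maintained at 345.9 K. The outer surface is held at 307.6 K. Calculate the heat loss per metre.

Q' = 46.5 kW/m

Q' = 2πk·ΔT/ln(r₂/r₁) = 2π × 45.3 × 38.3 / ln(0.0158/0.0125) = 46500 W/m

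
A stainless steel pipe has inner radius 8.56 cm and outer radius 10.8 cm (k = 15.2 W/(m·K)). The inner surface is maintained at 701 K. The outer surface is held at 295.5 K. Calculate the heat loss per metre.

Q' = 167 kW/m

Q' = 2πk·ΔT/ln(r₂/r₁) = 2π × 15.2 × 405.5 / ln(0.108/0.0856) = 1.67×10^5 W/m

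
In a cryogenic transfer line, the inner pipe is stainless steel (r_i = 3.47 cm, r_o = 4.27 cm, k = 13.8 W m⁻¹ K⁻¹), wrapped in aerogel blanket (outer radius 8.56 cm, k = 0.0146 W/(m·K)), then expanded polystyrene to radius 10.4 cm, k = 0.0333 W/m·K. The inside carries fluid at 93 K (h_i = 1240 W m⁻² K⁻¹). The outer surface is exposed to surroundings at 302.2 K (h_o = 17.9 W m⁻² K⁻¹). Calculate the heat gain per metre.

Q' = 24.3 W/m

Series thermal resistances, inner to outer:
  R'_conv,in = 1/(2πr h) = 1/(2π·0.0347·1240) = 0.003699 m·K/W
  R'_stainless steel = ln(0.0427/0.0347)/(2πk) = 0.2075/(2π·13.8) = 0.002393 m·K/W
  R'_aerogel blanket = ln(0.0856/0.0427)/(2πk) = 0.6955/(2π·0.0146) = 7.582 m·K/W
  R'_expanded polystyrene = ln(0.104/0.0856)/(2πk) = 0.1947/(2π·0.0333) = 0.9306 m·K/W
  R'_conv,out = 1/(2πr h) = 1/(2π·0.104·17.9) = 0.08549 m·K/W
ΣR = 0.003699 + 0.002393 + 7.582 + 0.9306 + 0.08549 = 8.604 m·K/W
Q' = ΔT/ΣR = (93 K − 302.2 K)/8.604 = -24.3 W/m
(Negative Q' ⇒ heat flows inward; heat gain = 24.3 W/m.)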